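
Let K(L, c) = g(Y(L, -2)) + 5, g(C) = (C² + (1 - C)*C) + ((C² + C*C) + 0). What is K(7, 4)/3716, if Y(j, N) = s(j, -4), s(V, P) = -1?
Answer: 3/1858 ≈ 0.0016146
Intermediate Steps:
Y(j, N) = -1
g(C) = 3*C² + C*(1 - C) (g(C) = (C² + C*(1 - C)) + ((C² + C²) + 0) = (C² + C*(1 - C)) + (2*C² + 0) = (C² + C*(1 - C)) + 2*C² = 3*C² + C*(1 - C))
K(L, c) = 6 (K(L, c) = -(1 + 2*(-1)) + 5 = -(1 - 2) + 5 = -1*(-1) + 5 = 1 + 5 = 6)
K(7, 4)/3716 = 6/3716 = (1/3716)*6 = 3/1858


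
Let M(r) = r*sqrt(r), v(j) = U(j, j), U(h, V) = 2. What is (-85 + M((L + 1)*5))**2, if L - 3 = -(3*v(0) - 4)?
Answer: 8225 - 1700*sqrt(10) ≈ 2849.1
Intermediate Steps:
v(j) = 2
L = 1 (L = 3 - (3*2 - 4) = 3 - (6 - 4) = 3 - 1*2 = 3 - 2 = 1)
M(r) = r**(3/2)
(-85 + M((L + 1)*5))**2 = (-85 + ((1 + 1)*5)**(3/2))**2 = (-85 + (2*5)**(3/2))**2 = (-85 + 10**(3/2))**2 = (-85 + 10*sqrt(10))**2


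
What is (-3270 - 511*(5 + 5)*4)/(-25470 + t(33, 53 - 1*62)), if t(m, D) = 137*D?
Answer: 23710/26703 ≈ 0.88792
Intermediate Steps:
(-3270 - 511*(5 + 5)*4)/(-25470 + t(33, 53 - 1*62)) = (-3270 - 511*(5 + 5)*4)/(-25470 + 137*(53 - 1*62)) = (-3270 - 5110*4)/(-25470 + 137*(53 - 62)) = (-3270 - 511*40)/(-25470 + 137*(-9)) = (-3270 - 20440)/(-25470 - 1233) = -23710/(-26703) = -23710*(-1/26703) = 23710/26703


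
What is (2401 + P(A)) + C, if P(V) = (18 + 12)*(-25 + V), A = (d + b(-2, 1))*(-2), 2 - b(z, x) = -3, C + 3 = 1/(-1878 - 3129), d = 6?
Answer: 4946915/5007 ≈ 988.00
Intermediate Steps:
C = -15022/5007 (C = -3 + 1/(-1878 - 3129) = -3 + 1/(-5007) = -3 - 1/5007 = -15022/5007 ≈ -3.0002)
b(z, x) = 5 (b(z, x) = 2 - 1*(-3) = 2 + 3 = 5)
A = -22 (A = (6 + 5)*(-2) = 11*(-2) = -22)
P(V) = -750 + 30*V (P(V) = 30*(-25 + V) = -750 + 30*V)
(2401 + P(A)) + C = (2401 + (-750 + 30*(-22))) - 15022/5007 = (2401 + (-750 - 660)) - 15022/5007 = (2401 - 1410) - 15022/5007 = 991 - 15022/5007 = 4946915/5007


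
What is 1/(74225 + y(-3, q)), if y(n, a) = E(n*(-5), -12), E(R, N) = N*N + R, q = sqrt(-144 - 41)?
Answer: 1/74384 ≈ 1.3444e-5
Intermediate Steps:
q = I*sqrt(185) (q = sqrt(-185) = I*sqrt(185) ≈ 13.601*I)
E(R, N) = R + N**2 (E(R, N) = N**2 + R = R + N**2)
y(n, a) = 144 - 5*n (y(n, a) = n*(-5) + (-12)**2 = -5*n + 144 = 144 - 5*n)
1/(74225 + y(-3, q)) = 1/(74225 + (144 - 5*(-3))) = 1/(74225 + (144 + 15)) = 1/(74225 + 159) = 1/74384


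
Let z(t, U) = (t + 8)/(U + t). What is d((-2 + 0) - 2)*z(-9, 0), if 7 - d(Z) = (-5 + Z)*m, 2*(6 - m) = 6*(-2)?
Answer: 115/9 ≈ 12.778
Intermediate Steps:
m = 12 (m = 6 - 3*(-2) = 6 - 1/2*(-12) = 6 + 6 = 12)
z(t, U) = (8 + t)/(U + t)
d(Z) = 67 - 12*Z (d(Z) = 7 - (-5 + Z)*12 = 7 - (-60 + 12*Z) = 7 + (60 - 12*Z) = 67 - 12*Z)
d((-2 + 0) - 2)*z(-9, 0) = (67 - 12*((-2 + 0) - 2))*((8 - 9)/(0 - 9)) = (67 - 12*(-2 - 2))*(-1/(-9)) = (67 - 12*(-4))*(-1/9*(-1)) = (67 + 48)*(1/9) = 115*(1/9) = 115/9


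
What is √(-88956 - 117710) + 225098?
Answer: 225098 + I*√206666 ≈ 2.251e+5 + 454.61*I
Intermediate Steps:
√(-88956 - 117710) + 225098 = √(-206666) + 225098 = I*√206666 + 225098 = 225098 + I*√206666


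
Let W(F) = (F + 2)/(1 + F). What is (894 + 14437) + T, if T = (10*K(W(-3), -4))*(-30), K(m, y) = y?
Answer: 16531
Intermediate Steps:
W(F) = (2 + F)/(1 + F)
T = 1200 (T = (10*(-4))*(-30) = -40*(-30) = 1200)
(894 + 14437) + T = (894 + 14437) + 1200 = 15331 + 1200 = 16531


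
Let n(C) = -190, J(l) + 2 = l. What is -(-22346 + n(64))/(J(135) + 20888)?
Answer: 7512/7007 ≈ 1.0721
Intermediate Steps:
J(l) = -2 + l
-(-22346 + n(64))/(J(135) + 20888) = -(-22346 - 190)/((-2 + 135) + 20888) = -(-22536)/(133 + 20888) = -(-22536)/21021 = -1*(-7512/7007) = 7512/7007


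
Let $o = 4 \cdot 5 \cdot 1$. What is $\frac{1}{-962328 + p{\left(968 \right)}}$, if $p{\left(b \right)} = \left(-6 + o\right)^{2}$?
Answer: $- \frac{1}{962132} \approx -1.0394 \cdot 10^{-6}$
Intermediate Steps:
$o = 20$ ($o = 20 \cdot 1 = 20$)
$p{\left(b \right)} = 196$ ($p{\left(b \right)} = \left(-6 + 20\right)^{2} = 14^{2} = 196$)
$\frac{1}{-962328 + p{\left(968 \right)}} = \frac{1}{-962328 + 196} = \frac{1}{-962132} = - \frac{1}{962132}$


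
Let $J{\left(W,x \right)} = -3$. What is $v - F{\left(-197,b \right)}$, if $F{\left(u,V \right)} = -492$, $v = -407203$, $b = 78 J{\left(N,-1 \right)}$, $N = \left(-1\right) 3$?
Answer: $-406711$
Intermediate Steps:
$N = -3$
$b = -234$ ($b = 78 \left(-3\right) = -234$)
$v - F{\left(-197,b \right)} = -407203 - -492 = -407203 + 492 = -406711$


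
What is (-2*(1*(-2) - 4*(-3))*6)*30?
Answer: -3600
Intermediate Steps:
(-2*(1*(-2) - 4*(-3))*6)*30 = (-2*(-2 + 12)*6)*30 = (-2*10*6)*30 = -20*6*30 = -120*30 = -3600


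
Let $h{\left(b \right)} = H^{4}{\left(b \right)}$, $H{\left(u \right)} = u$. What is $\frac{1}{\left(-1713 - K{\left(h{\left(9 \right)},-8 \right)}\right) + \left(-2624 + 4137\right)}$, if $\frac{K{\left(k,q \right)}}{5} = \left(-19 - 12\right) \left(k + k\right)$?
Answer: $\frac{1}{2033710} \approx 4.9171 \cdot 10^{-7}$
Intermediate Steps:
$h{\left(b \right)} = b^{4}$
$K{\left(k,q \right)} = - 310 k$ ($K{\left(k,q \right)} = 5 \left(-19 - 12\right) \left(k + k\right) = 5 \left(- 31 \cdot 2 k\right) = 5 \left(- 62 k\right) = - 310 k$)
$\frac{1}{\left(-1713 - K{\left(h{\left(9 \right)},-8 \right)}\right) + \left(-2624 + 4137\right)} = \frac{1}{\left(-1713 - - 310 \cdot 9^{4}\right) + \left(-2624 + 4137\right)} = \frac{1}{\left(-1713 - \left(-310\right) 6561\right) + 1513} = \frac{1}{\left(-1713 - -2033910\right) + 1513} = \frac{1}{\left(-1713 + 2033910\right) + 1513} = \frac{1}{2032197 + 1513} = \frac{1}{2033710}$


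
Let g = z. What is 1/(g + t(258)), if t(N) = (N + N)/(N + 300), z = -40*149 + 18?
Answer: -93/552520 ≈ -0.00016832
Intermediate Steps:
z = -5942 (z = -5960 + 18 = -5942)
t(N) = 2*N/(300 + N) (t(N) = (2*N)/(300 + N) = 2*N/(300 + N))
g = -5942
1/(g + t(258)) = 1/(-5942 + 2*258/(300 + 258)) = 1/(-5942 + 2*258/558) = 1/(-5942 + 2*258*(1/558)) = 1/(-5942 + 86/93) = 1/(-552520/93) = -93/552520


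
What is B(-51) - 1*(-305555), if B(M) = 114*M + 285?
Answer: 300026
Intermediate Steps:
B(M) = 285 + 114*M
B(-51) - 1*(-305555) = (285 + 114*(-51)) - 1*(-305555) = (285 - 5814) + 305555 = -5529 + 305555 = 300026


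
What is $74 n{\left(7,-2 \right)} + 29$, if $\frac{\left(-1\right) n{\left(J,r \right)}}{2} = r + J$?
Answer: $-711$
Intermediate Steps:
$n{\left(J,r \right)} = - 2 J - 2 r$ ($n{\left(J,r \right)} = - 2 \left(r + J\right) = - 2 \left(J + r\right) = - 2 J - 2 r$)
$74 n{\left(7,-2 \right)} + 29 = 74 \left(\left(-2\right) 7 - -4\right) + 29 = 74 \left(-14 + 4\right) + 29 = 74 \left(-10\right) + 29 = -740 + 29 = -711$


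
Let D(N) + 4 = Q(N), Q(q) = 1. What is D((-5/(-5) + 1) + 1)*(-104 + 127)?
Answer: -69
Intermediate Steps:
D(N) = -3 (D(N) = -4 + 1 = -3)
D((-5/(-5) + 1) + 1)*(-104 + 127) = -3*(-104 + 127) = -3*23 = -69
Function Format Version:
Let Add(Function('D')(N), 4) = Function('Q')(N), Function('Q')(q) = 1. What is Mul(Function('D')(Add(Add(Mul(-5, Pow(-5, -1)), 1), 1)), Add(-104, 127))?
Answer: -69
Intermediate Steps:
Function('D')(N) = -3 (Function('D')(N) = Add(-4, 1) = -3)
Mul(Function('D')(Add(Add(Mul(-5, Pow(-5, -1)), 1), 1)), Add(-104, 127)) = Mul(-3, Add(-104, 127)) = Mul(-3, 23) = -69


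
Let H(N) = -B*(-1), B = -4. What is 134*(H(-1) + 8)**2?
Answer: 2144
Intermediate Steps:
H(N) = -4 (H(N) = -1*(-4)*(-1) = 4*(-1) = -4)
134*(H(-1) + 8)**2 = 134*(-4 + 8)**2 = 134*4**2 = 134*16 = 2144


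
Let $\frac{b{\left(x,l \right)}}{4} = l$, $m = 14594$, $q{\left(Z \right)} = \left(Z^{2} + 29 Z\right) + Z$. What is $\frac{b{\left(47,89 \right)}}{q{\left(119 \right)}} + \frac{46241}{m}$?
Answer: $\frac{825094635}{258766214} \approx 3.1886$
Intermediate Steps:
$q{\left(Z \right)} = Z^{2} + 30 Z$
$b{\left(x,l \right)} = 4 l$
$\frac{b{\left(47,89 \right)}}{q{\left(119 \right)}} + \frac{46241}{m} = \frac{4 \cdot 89}{119 \left(30 + 119\right)} + \frac{46241}{14594} = \frac{356}{119 \cdot 149} + 46241 \cdot \frac{1}{14594} = \frac{356}{17731} + \frac{46241}{14594} = \frac{825094635}{258766214}$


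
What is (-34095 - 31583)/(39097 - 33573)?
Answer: -32839/2762 ≈ -11.890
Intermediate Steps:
(-34095 - 31583)/(39097 - 33573) = -65678/5524 = -65678*1/5524 = -32839/2762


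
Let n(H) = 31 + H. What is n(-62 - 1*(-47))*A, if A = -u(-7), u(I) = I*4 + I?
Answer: 560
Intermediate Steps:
u(I) = 5*I (u(I) = 4*I + I = 5*I)
A = 35 (A = -5*(-7) = -1*(-35) = 35)
n(-62 - 1*(-47))*A = (31 + (-62 - 1*(-47)))*35 = (31 + (-62 + 47))*35 = (31 - 15)*35 = 16*35 = 560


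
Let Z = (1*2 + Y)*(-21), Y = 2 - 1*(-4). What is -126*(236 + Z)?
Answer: -8568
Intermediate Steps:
Y = 6 (Y = 2 + 4 = 6)
Z = -168 (Z = (1*2 + 6)*(-21) = (2 + 6)*(-21) = 8*(-21) = -168)
-126*(236 + Z) = -126*(236 - 168) = -126*68 = -8568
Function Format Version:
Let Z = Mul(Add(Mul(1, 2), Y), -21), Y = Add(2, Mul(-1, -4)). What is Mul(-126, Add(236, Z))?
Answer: -8568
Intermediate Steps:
Y = 6 (Y = Add(2, 4) = 6)
Z = -168 (Z = Mul(Add(Mul(1, 2), 6), -21) = Mul(Add(2, 6), -21) = Mul(8, -21) = -168)
Mul(-126, Add(236, Z)) = Mul(-126, Add(236, -168)) = Mul(-126, 68) = -8568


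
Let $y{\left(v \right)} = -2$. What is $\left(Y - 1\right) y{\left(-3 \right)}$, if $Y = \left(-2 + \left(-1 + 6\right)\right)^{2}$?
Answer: $-16$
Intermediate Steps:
$Y = 9$ ($Y = \left(-2 + 5\right)^{2} = 3^{2} = 9$)
$\left(Y - 1\right) y{\left(-3 \right)} = \left(9 - 1\right) \left(-2\right) = 8 \left(-2\right) = -16$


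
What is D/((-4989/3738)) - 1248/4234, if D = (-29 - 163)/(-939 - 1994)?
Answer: -507151920/1475119249 ≈ -0.34380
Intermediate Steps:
D = 192/2933 (D = -192/(-2933) = -192*(-1/2933) = 192/2933 ≈ 0.065462)
D/((-4989/3738)) - 1248/4234 = 192/(2933*((-4989/3738))) - 1248/4234 = 192/(2933*((-4989*1/3738))) - 1248*1/4234 = 192/(2933*(-1663/1246)) - 624/2117 = (192/2933)*(-1246/1663) - 624/2117 = -34176/696797 - 624/2117 = -507151920/1475119249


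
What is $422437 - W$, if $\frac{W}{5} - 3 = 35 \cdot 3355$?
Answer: $-164703$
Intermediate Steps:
$W = 587140$ ($W = 15 + 5 \cdot 35 \cdot 3355 = 15 + 5 \cdot 117425 = 15 + 587125 = 587140$)
$422437 - W = 422437 - 587140 = -164703$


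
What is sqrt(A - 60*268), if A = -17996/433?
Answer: 2*I*sqrt(755653847)/433 ≈ 126.97*I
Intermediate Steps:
A = -17996/433 (A = -17996*1/433 = -17996/433 ≈ -41.561)
sqrt(A - 60*268) = sqrt(-17996/433 - 60*268) = sqrt(-17996/433 - 16080) = sqrt(-6980636/433) = 2*I*sqrt(755653847)/433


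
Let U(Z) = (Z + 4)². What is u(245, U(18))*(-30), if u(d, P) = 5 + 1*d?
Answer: -7500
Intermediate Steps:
U(Z) = (4 + Z)²
u(d, P) = 5 + d
u(245, U(18))*(-30) = (5 + 245)*(-30) = 250*(-30) = -7500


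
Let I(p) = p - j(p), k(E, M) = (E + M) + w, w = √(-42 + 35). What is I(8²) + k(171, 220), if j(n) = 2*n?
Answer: 327 + I*√7 ≈ 327.0 + 2.6458*I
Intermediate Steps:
w = I*√7 (w = √(-7) = I*√7 ≈ 2.6458*I)
k(E, M) = E + M + I*√7 (k(E, M) = (E + M) + I*√7 = E + M + I*√7)
I(p) = -p (I(p) = p - 2*p = -p)
I(8²) + k(171, 220) = -1*8² + (171 + 220 + I*√7) = -1*64 + (391 + I*√7) = -64 + (391 + I*√7) = 327 + I*√7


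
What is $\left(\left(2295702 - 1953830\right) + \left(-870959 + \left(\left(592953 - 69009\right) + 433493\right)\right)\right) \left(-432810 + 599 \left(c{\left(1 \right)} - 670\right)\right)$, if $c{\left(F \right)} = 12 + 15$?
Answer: $-350376164450$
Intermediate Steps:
$c{\left(F \right)} = 27$
$\left(\left(2295702 - 1953830\right) + \left(-870959 + \left(\left(592953 - 69009\right) + 433493\right)\right)\right) \left(-432810 + 599 \left(c{\left(1 \right)} - 670\right)\right) = \left(\left(2295702 - 1953830\right) + \left(-870959 + \left(\left(592953 - 69009\right) + 433493\right)\right)\right) \left(-432810 + 599 \left(27 - 670\right)\right) = \left(\left(2295702 - 1953830\right) + \left(-870959 + \left(523944 + 433493\right)\right)\right) \left(-432810 + 599 \left(-643\right)\right) = \left(341872 + \left(-870959 + 957437\right)\right) \left(-432810 - 385157\right) = \left(341872 + 86478\right) \left(-817967\right) = 428350 \left(-817967\right) = -350376164450$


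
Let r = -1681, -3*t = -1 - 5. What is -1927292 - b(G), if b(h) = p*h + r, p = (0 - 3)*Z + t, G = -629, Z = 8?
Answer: -1939449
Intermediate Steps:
t = 2 (t = -(-1 - 5)/3 = -1/3*(-6) = 2)
p = -22 (p = (0 - 3)*8 + 2 = -3*8 + 2 = -24 + 2 = -22)
b(h) = -1681 - 22*h (b(h) = -22*h - 1681 = -1681 - 22*h)
-1927292 - b(G) = -1927292 - (-1681 - 22*(-629)) = -1927292 - (-1681 + 13838) = -1927292 - 1*12157 = -1927292 - 12157 = -1939449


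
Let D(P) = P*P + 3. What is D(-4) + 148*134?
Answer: 19851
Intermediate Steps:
D(P) = 3 + P² (D(P) = P² + 3 = 3 + P²)
D(-4) + 148*134 = (3 + (-4)²) + 148*134 = (3 + 16) + 19832 = 19 + 19832 = 19851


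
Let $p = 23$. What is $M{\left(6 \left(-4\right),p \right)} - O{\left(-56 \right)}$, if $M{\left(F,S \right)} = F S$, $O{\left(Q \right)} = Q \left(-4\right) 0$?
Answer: $-552$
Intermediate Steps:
$O{\left(Q \right)} = 0$ ($O{\left(Q \right)} = - 4 Q 0 = 0$)
$M{\left(6 \left(-4\right),p \right)} - O{\left(-56 \right)} = 6 \left(-4\right) 23 - 0 = \left(-24\right) 23 + 0 = -552 + 0 = -552$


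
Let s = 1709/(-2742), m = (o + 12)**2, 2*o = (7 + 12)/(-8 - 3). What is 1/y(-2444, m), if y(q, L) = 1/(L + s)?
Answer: 81880697/663564 ≈ 123.40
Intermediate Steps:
o = -19/22 (o = ((7 + 12)/(-8 - 3))/2 = (19/(-11))/2 = (19*(-1/11))/2 = (1/2)*(-19/11) = -19/22 ≈ -0.86364)
m = 60025/484 (m = (-19/22 + 12)**2 = (245/22)**2 = 60025/484 ≈ 124.02)
s = -1709/2742 (s = 1709*(-1/2742) = -1709/2742 ≈ -0.62327)
y(q, L) = 1/(-1709/2742 + L) (y(q, L) = 1/(L - 1709/2742) = 1/(-1709/2742 + L))
1/y(-2444, m) = 1/(2742/(-1709 + 2742*(60025/484))) = 1/(2742/(-1709 + 82294275/242)) = 1/(2742/(81880697/242)) = 1/(2742*(242/81880697)) = 1/(663564/81880697) = 81880697/663564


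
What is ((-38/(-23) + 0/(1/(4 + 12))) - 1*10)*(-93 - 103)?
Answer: 37632/23 ≈ 1636.2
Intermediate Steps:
((-38/(-23) + 0/(1/(4 + 12))) - 1*10)*(-93 - 103) = ((-38*(-1/23) + 0/(1/16)) - 10)*(-196) = ((38/23 + 0/(1/16)) - 10)*(-196) = ((38/23 + 0*16) - 10)*(-196) = ((38/23 + 0) - 10)*(-196) = (38/23 - 10)*(-196) = -192/23*(-196) = 37632/23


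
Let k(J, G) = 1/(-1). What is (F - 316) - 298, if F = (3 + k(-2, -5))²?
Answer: -610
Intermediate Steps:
k(J, G) = -1 (k(J, G) = 1*(-1) = -1)
F = 4 (F = (3 - 1)² = 2² = 4)
(F - 316) - 298 = (4 - 316) - 298 = -312 - 298 = -610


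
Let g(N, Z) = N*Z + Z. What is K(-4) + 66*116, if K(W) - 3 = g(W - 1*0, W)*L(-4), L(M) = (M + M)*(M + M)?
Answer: 8427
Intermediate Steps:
L(M) = 4*M**2 (L(M) = (2*M)*(2*M) = 4*M**2)
g(N, Z) = Z + N*Z
K(W) = 3 + 64*W*(1 + W) (K(W) = 3 + (W*(1 + (W - 1*0)))*(4*(-4)**2) = 3 + (W*(1 + (W + 0)))*(4*16) = 3 + (W*(1 + W))*64 = 3 + 64*W*(1 + W))
K(-4) + 66*116 = (3 + 64*(-4)*(1 - 4)) + 66*116 = (3 + 64*(-4)*(-3)) + 7656 = (3 + 768) + 7656 = 771 + 7656 = 8427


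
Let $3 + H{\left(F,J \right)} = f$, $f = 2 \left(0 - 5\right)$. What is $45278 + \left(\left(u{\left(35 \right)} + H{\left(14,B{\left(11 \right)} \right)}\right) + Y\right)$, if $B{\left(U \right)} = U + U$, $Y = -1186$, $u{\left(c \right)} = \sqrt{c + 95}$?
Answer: $44079 + \sqrt{130} \approx 44090.0$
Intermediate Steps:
$u{\left(c \right)} = \sqrt{95 + c}$
$f = -10$ ($f = 2 \left(-5\right) = -10$)
$B{\left(U \right)} = 2 U$
$H{\left(F,J \right)} = -13$ ($H{\left(F,J \right)} = -3 - 10 = -13$)
$45278 + \left(\left(u{\left(35 \right)} + H{\left(14,B{\left(11 \right)} \right)}\right) + Y\right) = 45278 - \left(1199 - \sqrt{95 + 35}\right) = 45278 - \left(1199 - \sqrt{130}\right) = 44079 + \sqrt{130}$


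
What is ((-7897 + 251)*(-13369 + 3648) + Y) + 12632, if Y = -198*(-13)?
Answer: 74341972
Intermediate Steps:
Y = 2574
((-7897 + 251)*(-13369 + 3648) + Y) + 12632 = ((-7897 + 251)*(-13369 + 3648) + 2574) + 12632 = (-7646*(-9721) + 2574) + 12632 = (74326766 + 2574) + 12632 = 74329340 + 12632 = 74341972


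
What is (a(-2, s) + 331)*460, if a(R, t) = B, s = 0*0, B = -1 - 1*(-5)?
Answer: 154100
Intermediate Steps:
B = 4 (B = -1 + 5 = 4)
s = 0
a(R, t) = 4
(a(-2, s) + 331)*460 = (4 + 331)*460 = 335*460 = 154100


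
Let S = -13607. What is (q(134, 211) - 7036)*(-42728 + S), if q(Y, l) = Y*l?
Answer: -1196442730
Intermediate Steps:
(q(134, 211) - 7036)*(-42728 + S) = (134*211 - 7036)*(-42728 - 13607) = (28274 - 7036)*(-56335) = 21238*(-56335) = -1196442730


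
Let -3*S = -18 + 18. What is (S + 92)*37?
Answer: 3404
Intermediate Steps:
S = 0 (S = -(-18 + 18)/3 = -1/3*0 = 0)
(S + 92)*37 = (0 + 92)*37 = 92*37 = 3404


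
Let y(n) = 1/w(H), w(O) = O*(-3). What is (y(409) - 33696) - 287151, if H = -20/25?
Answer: -3850159/12 ≈ -3.2085e+5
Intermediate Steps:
H = -⅘ (H = -20*1/25 = -⅘ ≈ -0.80000)
w(O) = -3*O
y(n) = 5/12 (y(n) = 1/(-3*(-⅘)) = 1/(12/5) = 5/12)
(y(409) - 33696) - 287151 = (5/12 - 33696) - 287151 = -404347/12 - 287151 = -3850159/12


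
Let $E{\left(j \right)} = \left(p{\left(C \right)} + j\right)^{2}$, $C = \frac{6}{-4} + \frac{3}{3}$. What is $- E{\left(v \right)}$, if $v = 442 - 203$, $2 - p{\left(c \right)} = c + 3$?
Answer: $- \frac{227529}{4} \approx -56882.0$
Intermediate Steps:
$C = - \frac{1}{2}$ ($C = 6 \left(- \frac{1}{4}\right) + 3 \cdot \frac{1}{3} = - \frac{3}{2} + 1 = - \frac{1}{2} \approx -0.5$)
$p{\left(c \right)} = -1 - c$ ($p{\left(c \right)} = 2 - \left(c + 3\right) = 2 - \left(3 + c\right) = -1 - c$)
$v = 239$
$E{\left(j \right)} = \left(- \frac{1}{2} + j\right)^{2}$ ($E{\left(j \right)} = \left(\left(-1 - - \frac{1}{2}\right) + j\right)^{2} = \left(\left(-1 + \frac{1}{2}\right) + j\right)^{2} = \left(- \frac{1}{2} + j\right)^{2}$)
$- E{\left(v \right)} = - \frac{\left(-1 + 2 \cdot 239\right)^{2}}{4} = - \frac{\left(-1 + 478\right)^{2}}{4} = - \frac{477^{2}}{4} = - \frac{227529}{4}$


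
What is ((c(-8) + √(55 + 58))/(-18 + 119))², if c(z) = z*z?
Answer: (64 + √113)²/10201 ≈ 0.54599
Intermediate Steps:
c(z) = z²
((c(-8) + √(55 + 58))/(-18 + 119))² = (((-8)² + √(55 + 58))/(-18 + 119))² = ((64 + √113)/101)² = ((64 + √113)*(1/101))² = (64/101 + √113/101)²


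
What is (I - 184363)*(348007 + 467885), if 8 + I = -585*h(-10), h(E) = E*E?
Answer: -198156505932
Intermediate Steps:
h(E) = E**2
I = -58508 (I = -8 - 585*(-10)**2 = -8 - 585*100 = -8 - 58500 = -58508)
(I - 184363)*(348007 + 467885) = (-58508 - 184363)*(348007 + 467885) = -242871*815892 = -198156505932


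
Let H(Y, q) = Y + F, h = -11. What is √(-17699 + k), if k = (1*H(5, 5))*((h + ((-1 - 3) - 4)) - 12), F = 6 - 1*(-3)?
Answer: I*√18133 ≈ 134.66*I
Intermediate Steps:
F = 9 (F = 6 + 3 = 9)
H(Y, q) = 9 + Y (H(Y, q) = Y + 9 = 9 + Y)
k = -434 (k = (1*(9 + 5))*((-11 + ((-1 - 3) - 4)) - 12) = (1*14)*((-11 + (-4 - 4)) - 12) = 14*((-11 - 8) - 12) = 14*(-19 - 12) = 14*(-31) = -434)
√(-17699 + k) = √(-17699 - 434) = √(-18133) = I*√18133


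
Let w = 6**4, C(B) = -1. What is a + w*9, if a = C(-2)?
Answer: 11663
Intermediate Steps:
a = -1
w = 1296
a + w*9 = -1 + 1296*9 = -1 + 11664 = 11663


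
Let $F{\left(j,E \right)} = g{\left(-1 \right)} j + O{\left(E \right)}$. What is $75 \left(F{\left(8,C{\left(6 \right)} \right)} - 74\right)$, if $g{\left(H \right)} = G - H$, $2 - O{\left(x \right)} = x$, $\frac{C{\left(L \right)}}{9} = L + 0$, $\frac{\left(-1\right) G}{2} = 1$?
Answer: $-10050$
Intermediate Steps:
$G = -2$ ($G = \left(-2\right) 1 = -2$)
$C{\left(L \right)} = 9 L$ ($C{\left(L \right)} = 9 \left(L + 0\right) = 9 L$)
$O{\left(x \right)} = 2 - x$
$g{\left(H \right)} = -2 - H$
$F{\left(j,E \right)} = 2 - E - j$ ($F{\left(j,E \right)} = \left(-2 - -1\right) j - \left(-2 + E\right) = \left(-2 + 1\right) j - \left(-2 + E\right) = - j - \left(-2 + E\right) = 2 - E - j$)
$75 \left(F{\left(8,C{\left(6 \right)} \right)} - 74\right) = 75 \left(\left(2 - 9 \cdot 6 - 8\right) - 74\right) = 75 \left(\left(2 - 54 - 8\right) - 74\right) = 75 \left(-60 - 74\right) = 75 \left(-134\right) = -10050$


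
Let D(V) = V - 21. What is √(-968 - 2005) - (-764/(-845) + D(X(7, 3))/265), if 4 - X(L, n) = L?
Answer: -36436/44785 + I*√2973 ≈ -0.81358 + 54.525*I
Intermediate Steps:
X(L, n) = 4 - L
D(V) = -21 + V
√(-968 - 2005) - (-764/(-845) + D(X(7, 3))/265) = √(-968 - 2005) - (-764/(-845) + (-21 + (4 - 1*7))/265) = √(-2973) - (-764*(-1/845) + (-21 + (4 - 7))*(1/265)) = I*√2973 - (764/845 + (-21 - 3)*(1/265)) = I*√2973 - (764/845 - 24*1/265) = I*√2973 - (764/845 - 24/265) = I*√2973 - 1*36436/44785 = I*√2973 - 36436/44785 = -36436/44785 + I*√2973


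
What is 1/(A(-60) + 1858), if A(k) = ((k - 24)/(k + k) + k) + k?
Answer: 10/17387 ≈ 0.00057514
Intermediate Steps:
A(k) = 2*k + (-24 + k)/(2*k) (A(k) = ((-24 + k)/((2*k)) + k) + k = ((-24 + k)*(1/(2*k)) + k) + k = ((-24 + k)/(2*k) + k) + k = (k + (-24 + k)/(2*k)) + k = 2*k + (-24 + k)/(2*k))
1/(A(-60) + 1858) = 1/((½ - 12/(-60) + 2*(-60)) + 1858) = 1/((½ - 12*(-1/60) - 120) + 1858) = 1/((½ + ⅕ - 120) + 1858) = 1/(-1193/10 + 1858) = 1/(17387/10) = 10/17387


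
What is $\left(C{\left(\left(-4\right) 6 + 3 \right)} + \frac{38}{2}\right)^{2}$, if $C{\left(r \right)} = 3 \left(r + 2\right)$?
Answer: $1444$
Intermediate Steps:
$C{\left(r \right)} = 6 + 3 r$ ($C{\left(r \right)} = 3 \left(2 + r\right) = 6 + 3 r$)
$\left(C{\left(\left(-4\right) 6 + 3 \right)} + \frac{38}{2}\right)^{2} = \left(\left(6 + 3 \left(\left(-4\right) 6 + 3\right)\right) + \frac{38}{2}\right)^{2} = \left(\left(6 + 3 \left(-24 + 3\right)\right) + 38 \cdot \frac{1}{2}\right)^{2} = \left(\left(6 + 3 \left(-21\right)\right) + 19\right)^{2} = \left(\left(6 - 63\right) + 19\right)^{2} = \left(-57 + 19\right)^{2} = \left(-38\right)^{2} = 1444$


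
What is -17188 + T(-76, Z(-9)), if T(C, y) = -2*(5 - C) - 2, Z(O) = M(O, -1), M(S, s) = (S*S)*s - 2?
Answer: -17352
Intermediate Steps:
M(S, s) = -2 + s*S² (M(S, s) = S²*s - 2 = s*S² - 2 = -2 + s*S²)
Z(O) = -2 - O²
T(C, y) = -12 + 2*C (T(C, y) = (-10 + 2*C) - 2 = -12 + 2*C)
-17188 + T(-76, Z(-9)) = -17188 + (-12 + 2*(-76)) = -17188 + (-12 - 152) = -17188 - 164 = -17352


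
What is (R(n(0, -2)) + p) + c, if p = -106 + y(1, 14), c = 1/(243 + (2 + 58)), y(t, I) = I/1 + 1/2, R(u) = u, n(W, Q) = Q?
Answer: -56659/606 ≈ -93.497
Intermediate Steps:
y(t, I) = 1/2 + I (y(t, I) = I*1 + 1*(1/2) = I + 1/2 = 1/2 + I)
c = 1/303 (c = 1/(243 + 60) = 1/303 ≈ 0.0033003)
p = -183/2 (p = -106 + (1/2 + 14) = -106 + 29/2 = -183/2 ≈ -91.500)
(R(n(0, -2)) + p) + c = (-2 - 183/2) + 1/303 = -187/2 + 1/303 = -56659/606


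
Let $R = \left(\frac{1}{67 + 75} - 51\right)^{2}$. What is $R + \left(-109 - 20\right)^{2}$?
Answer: $\frac{387981205}{20164} \approx 19241.0$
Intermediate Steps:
$R = \frac{52432081}{20164}$ ($R = \left(\frac{1}{142} - 51\right)^{2} = \left(- \frac{7241}{142}\right)^{2} = \frac{52432081}{20164} \approx 2600.3$)
$R + \left(-109 - 20\right)^{2} = \frac{52432081}{20164} + \left(-109 - 20\right)^{2} = \frac{52432081}{20164} + \left(-129\right)^{2} = \frac{52432081}{20164} + 16641 = \frac{387981205}{20164}$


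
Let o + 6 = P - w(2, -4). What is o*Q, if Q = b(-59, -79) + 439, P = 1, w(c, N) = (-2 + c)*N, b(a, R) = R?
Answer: -1800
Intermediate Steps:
w(c, N) = N*(-2 + c)
o = -5 (o = -6 + (1 - (-4)*(-2 + 2)) = -6 + (1 - (-4)*0) = -6 + (1 - 1*0) = -6 + (1 + 0) = -6 + 1 = -5)
Q = 360 (Q = -79 + 439 = 360)
o*Q = -5*360 = -1800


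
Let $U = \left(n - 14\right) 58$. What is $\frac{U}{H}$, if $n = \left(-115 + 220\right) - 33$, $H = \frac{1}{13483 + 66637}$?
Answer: $269523680$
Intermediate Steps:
$H = \frac{1}{80120} \approx 1.2481 \cdot 10^{-5}$
$n = 72$ ($n = 105 - 33 = 72$)
$U = 3364$ ($U = \left(72 - 14\right) 58 = 58 \cdot 58 = 3364$)
$\frac{U}{H} = 3364 \frac{1}{\frac{1}{80120}} = 3364 \cdot 80120 = 269523680$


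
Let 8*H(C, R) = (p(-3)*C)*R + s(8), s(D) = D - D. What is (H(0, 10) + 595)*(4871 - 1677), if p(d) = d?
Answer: 1900430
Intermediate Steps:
s(D) = 0
H(C, R) = -3*C*R/8 (H(C, R) = ((-3*C)*R + 0)/8 = (-3*C*R + 0)/8 = (-3*C*R)/8 = -3*C*R/8)
(H(0, 10) + 595)*(4871 - 1677) = (-3/8*0*10 + 595)*(4871 - 1677) = (0 + 595)*3194 = 595*3194 = 1900430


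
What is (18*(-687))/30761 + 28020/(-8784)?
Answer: -80878847/22517052 ≈ -3.5919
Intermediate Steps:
(18*(-687))/30761 + 28020/(-8784) = -12366*1/30761 + 28020*(-1/8784) = -12366/30761 - 2335/732 = -80878847/22517052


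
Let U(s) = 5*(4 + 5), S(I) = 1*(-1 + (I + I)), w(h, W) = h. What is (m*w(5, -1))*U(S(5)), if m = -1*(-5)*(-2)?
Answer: -2250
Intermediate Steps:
S(I) = -1 + 2*I (S(I) = 1*(-1 + 2*I) = -1 + 2*I)
U(s) = 45 (U(s) = 5*9 = 45)
m = -10 (m = 5*(-2) = -10)
(m*w(5, -1))*U(S(5)) = -10*5*45 = -50*45 = -2250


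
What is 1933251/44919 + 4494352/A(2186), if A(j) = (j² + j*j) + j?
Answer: 3113759812561/71566283397 ≈ 43.509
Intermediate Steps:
A(j) = j + 2*j² (A(j) = (j² + j²) + j = 2*j² + j = j + 2*j²)
1933251/44919 + 4494352/A(2186) = 1933251/44919 + 4494352/((2186*(1 + 2*2186))) = 1933251*(1/44919) + 4494352/((2186*(1 + 4372))) = 644417/14973 + 4494352/((2186*4373)) = 644417/14973 + 4494352/9559378 = 644417/14973 + 4494352*(1/9559378) = 644417/14973 + 2247176/4779689 = 3113759812561/71566283397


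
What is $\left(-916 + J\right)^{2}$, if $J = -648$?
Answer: $2446096$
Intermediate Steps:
$\left(-916 + J\right)^{2} = \left(-916 - 648\right)^{2} = \left(-1564\right)^{2} = 2446096$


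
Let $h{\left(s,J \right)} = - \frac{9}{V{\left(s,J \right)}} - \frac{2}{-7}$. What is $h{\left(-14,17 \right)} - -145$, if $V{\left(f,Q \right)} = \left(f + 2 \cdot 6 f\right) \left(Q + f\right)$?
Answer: $\frac{26445}{182} \approx 145.3$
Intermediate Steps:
$V{\left(f,Q \right)} = 13 f \left(Q + f\right)$ ($V{\left(f,Q \right)} = \left(f + 12 f\right) \left(Q + f\right) = 13 f \left(Q + f\right)$)
$h{\left(s,J \right)} = \frac{2}{7} - \frac{9}{13 s \left(J + s\right)}$ ($h{\left(s,J \right)} = - \frac{9}{13 s \left(J + s\right)} - \frac{2}{-7} = - 9 \frac{1}{13 s \left(J + s\right)} - - \frac{2}{7} = - \frac{9}{13 s \left(J + s\right)} + \frac{2}{7} = \frac{2}{7} - \frac{9}{13 s \left(J + s\right)}$)
$h{\left(-14,17 \right)} - -145 = \frac{-63 + 26 \left(-14\right) \left(17 - 14\right)}{91 \left(-14\right) \left(17 - 14\right)} - -145 = \frac{1}{91} \left(- \frac{1}{14}\right) \frac{1}{3} \left(-63 + 26 \left(-14\right) 3\right) + 145 = \frac{1}{91} \left(- \frac{1}{14}\right) \frac{1}{3} \left(-63 - 1092\right) + 145 = \frac{1}{91} \left(- \frac{1}{14}\right) \frac{1}{3} \left(-1155\right) + 145 = \frac{55}{182} + 145 = \frac{26445}{182}$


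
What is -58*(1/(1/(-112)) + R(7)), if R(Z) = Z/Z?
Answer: 6438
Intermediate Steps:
R(Z) = 1
-58*(1/(1/(-112)) + R(7)) = -58*(1/(1/(-112)) + 1) = -58*(1/(-1/112) + 1) = -58*(-112 + 1) = -58*(-111) = 6438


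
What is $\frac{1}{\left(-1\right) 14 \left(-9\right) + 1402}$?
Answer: $\frac{1}{1528} \approx 0.00065445$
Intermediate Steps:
$\frac{1}{\left(-1\right) 14 \left(-9\right) + 1402} = \frac{1}{\left(-14\right) \left(-9\right) + 1402} = \frac{1}{126 + 1402} = \frac{1}{1528}$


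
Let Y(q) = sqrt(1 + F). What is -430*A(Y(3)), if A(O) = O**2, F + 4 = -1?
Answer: 1720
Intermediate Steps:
F = -5 (F = -4 - 1 = -5)
Y(q) = 2*I (Y(q) = sqrt(1 - 5) = sqrt(-4) = 2*I)
-430*A(Y(3)) = -430*(2*I)**2 = -430*(-4) = 1720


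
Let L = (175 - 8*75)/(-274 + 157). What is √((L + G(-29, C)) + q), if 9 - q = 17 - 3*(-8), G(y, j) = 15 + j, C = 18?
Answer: √7046/39 ≈ 2.1523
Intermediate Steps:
L = 425/117 (L = (175 - 600)/(-117) = -425*(-1/117) = 425/117 ≈ 3.6325)
q = -32 (q = 9 - (17 - 3*(-8)) = 9 - (17 + 24) = 9 - 1*41 = 9 - 41 = -32)
√((L + G(-29, C)) + q) = √((425/117 + (15 + 18)) - 32) = √((425/117 + 33) - 32) = √(4286/117 - 32) = √(542/117) = √7046/39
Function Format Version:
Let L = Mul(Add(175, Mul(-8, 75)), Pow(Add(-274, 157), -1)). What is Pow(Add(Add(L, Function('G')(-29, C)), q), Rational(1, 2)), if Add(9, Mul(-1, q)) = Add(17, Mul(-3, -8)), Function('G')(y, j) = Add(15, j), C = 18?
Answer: Mul(Rational(1, 39), Pow(7046, Rational(1, 2))) ≈ 2.1523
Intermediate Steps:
L = Rational(425, 117) (L = Mul(Add(175, -600), Pow(-117, -1)) = Mul(-425, Rational(-1, 117)) = Rational(425, 117) ≈ 3.6325)
q = -32 (q = Add(9, Mul(-1, Add(17, Mul(-3, -8)))) = Add(9, Mul(-1, Add(17, 24))) = Add(9, Mul(-1, 41)) = Add(9, -41) = -32)
Pow(Add(Add(L, Function('G')(-29, C)), q), Rational(1, 2)) = Pow(Add(Add(Rational(425, 117), Add(15, 18)), -32), Rational(1, 2)) = Pow(Add(Add(Rational(425, 117), 33), -32), Rational(1, 2)) = Pow(Add(Rational(4286, 117), -32), Rational(1, 2)) = Pow(Rational(542, 117), Rational(1, 2)) = Mul(Rational(1, 39), Pow(7046, Rational(1, 2)))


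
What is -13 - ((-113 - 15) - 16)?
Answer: 131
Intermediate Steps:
-13 - ((-113 - 15) - 16) = -13 - (-128 - 16) = -13 - 1*(-144) = -13 + 144 = 131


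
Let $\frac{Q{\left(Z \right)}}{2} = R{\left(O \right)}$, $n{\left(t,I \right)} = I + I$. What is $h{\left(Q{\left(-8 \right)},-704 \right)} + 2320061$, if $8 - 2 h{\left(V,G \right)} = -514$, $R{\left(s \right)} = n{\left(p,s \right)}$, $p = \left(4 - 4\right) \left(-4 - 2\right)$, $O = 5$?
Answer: $2320322$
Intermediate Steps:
$p = 0$ ($p = 0 \left(-6\right) = 0$)
$n{\left(t,I \right)} = 2 I$
$R{\left(s \right)} = 2 s$
$Q{\left(Z \right)} = 20$ ($Q{\left(Z \right)} = 2 \cdot 2 \cdot 5 = 2 \cdot 10 = 20$)
$h{\left(V,G \right)} = 261$ ($h{\left(V,G \right)} = 4 - -257 = 4 + 257 = 261$)
$h{\left(Q{\left(-8 \right)},-704 \right)} + 2320061 = 261 + 2320061 = 2320322$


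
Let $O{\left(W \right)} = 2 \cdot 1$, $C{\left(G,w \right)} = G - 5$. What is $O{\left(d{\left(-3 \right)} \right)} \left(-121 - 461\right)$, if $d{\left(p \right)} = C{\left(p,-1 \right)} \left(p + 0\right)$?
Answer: $-1164$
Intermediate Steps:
$C{\left(G,w \right)} = -5 + G$
$d{\left(p \right)} = p \left(-5 + p\right)$ ($d{\left(p \right)} = \left(-5 + p\right) \left(p + 0\right) = \left(-5 + p\right) p = p \left(-5 + p\right)$)
$O{\left(W \right)} = 2$
$O{\left(d{\left(-3 \right)} \right)} \left(-121 - 461\right) = 2 \left(-121 - 461\right) = 2 \left(-582\right) = -1164$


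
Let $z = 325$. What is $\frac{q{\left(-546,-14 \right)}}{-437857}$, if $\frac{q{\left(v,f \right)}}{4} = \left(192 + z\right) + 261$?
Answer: $- \frac{3112}{437857} \approx -0.0071073$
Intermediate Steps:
$q{\left(v,f \right)} = 3112$ ($q{\left(v,f \right)} = 4 \left(\left(192 + 325\right) + 261\right) = 4 \left(517 + 261\right) = 4 \cdot 778 = 3112$)
$\frac{q{\left(-546,-14 \right)}}{-437857} = \frac{3112}{-437857} = 3112 \left(- \frac{1}{437857}\right) = - \frac{3112}{437857}$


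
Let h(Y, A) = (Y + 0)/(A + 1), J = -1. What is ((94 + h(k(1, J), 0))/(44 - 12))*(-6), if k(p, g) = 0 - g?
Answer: -285/16 ≈ -17.813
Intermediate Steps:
k(p, g) = -g
h(Y, A) = Y/(1 + A)
((94 + h(k(1, J), 0))/(44 - 12))*(-6) = ((94 + (-1*(-1))/(1 + 0))/(44 - 12))*(-6) = ((94 + 1/1)/32)*(-6) = ((94 + 1*1)*(1/32))*(-6) = ((94 + 1)*(1/32))*(-6) = (95*(1/32))*(-6) = (95/32)*(-6) = -285/16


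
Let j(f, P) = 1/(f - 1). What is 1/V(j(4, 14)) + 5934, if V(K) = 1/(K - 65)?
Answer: 17608/3 ≈ 5869.3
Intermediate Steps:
j(f, P) = 1/(-1 + f)
V(K) = 1/(-65 + K)
1/V(j(4, 14)) + 5934 = 1/(1/(-65 + 1/(-1 + 4))) + 5934 = 1/(1/(-65 + 1/3)) + 5934 = 1/(1/(-65 + ⅓)) + 5934 = 1/(1/(-194/3)) + 5934 = 1/(-3/194) + 5934 = -194/3 + 5934 = 17608/3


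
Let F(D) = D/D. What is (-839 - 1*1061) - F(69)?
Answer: -1901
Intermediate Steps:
F(D) = 1
(-839 - 1*1061) - F(69) = (-839 - 1*1061) - 1*1 = (-839 - 1061) - 1 = -1900 - 1 = -1901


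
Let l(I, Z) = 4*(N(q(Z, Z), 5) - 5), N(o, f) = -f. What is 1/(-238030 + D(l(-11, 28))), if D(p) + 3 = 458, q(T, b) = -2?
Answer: -1/237575 ≈ -4.2092e-6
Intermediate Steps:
l(I, Z) = -40 (l(I, Z) = 4*(-1*5 - 5) = 4*(-5 - 5) = 4*(-10) = -40)
D(p) = 455 (D(p) = -3 + 458 = 455)
1/(-238030 + D(l(-11, 28))) = 1/(-238030 + 455) = 1/(-237575) = -1/237575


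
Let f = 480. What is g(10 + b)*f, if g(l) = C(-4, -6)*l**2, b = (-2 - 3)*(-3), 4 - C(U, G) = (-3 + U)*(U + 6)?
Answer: 5400000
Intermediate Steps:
C(U, G) = 4 - (-3 + U)*(6 + U) (C(U, G) = 4 - (-3 + U)*(U + 6) = 4 - (-3 + U)*(6 + U))
b = 15 (b = -5*(-3) = 15)
g(l) = 18*l**2 (g(l) = (22 - 1*(-4)**2 - 3*(-4))*l**2 = (22 - 1*16 + 12)*l**2 = (22 - 16 + 12)*l**2 = 18*l**2)
g(10 + b)*f = (18*(10 + 15)**2)*480 = (18*25**2)*480 = (18*625)*480 = 11250*480 = 5400000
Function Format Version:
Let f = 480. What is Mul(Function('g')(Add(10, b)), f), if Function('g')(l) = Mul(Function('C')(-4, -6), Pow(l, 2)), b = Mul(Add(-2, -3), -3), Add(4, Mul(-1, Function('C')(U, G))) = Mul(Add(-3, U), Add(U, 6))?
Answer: 5400000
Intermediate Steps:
Function('C')(U, G) = Add(4, Mul(-1, Add(-3, U), Add(6, U))) (Function('C')(U, G) = Add(4, Mul(-1, Mul(Add(-3, U), Add(U, 6)))) = Add(4, Mul(-1, Mul(Add(-3, U), Add(6, U)))) = Add(4, Mul(-1, Add(-3, U), Add(6, U))))
b = 15 (b = Mul(-5, -3) = 15)
Function('g')(l) = Mul(18, Pow(l, 2)) (Function('g')(l) = Mul(Add(22, Mul(-1, Pow(-4, 2)), Mul(-3, -4)), Pow(l, 2)) = Mul(Add(22, Mul(-1, 16), 12), Pow(l, 2)) = Mul(Add(22, -16, 12), Pow(l, 2)) = Mul(18, Pow(l, 2)))
Mul(Function('g')(Add(10, b)), f) = Mul(Mul(18, Pow(Add(10, 15), 2)), 480) = Mul(Mul(18, Pow(25, 2)), 480) = Mul(Mul(18, 625), 480) = Mul(11250, 480) = 5400000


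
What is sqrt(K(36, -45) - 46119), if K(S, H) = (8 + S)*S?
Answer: I*sqrt(44535) ≈ 211.03*I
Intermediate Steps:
K(S, H) = S*(8 + S)
sqrt(K(36, -45) - 46119) = sqrt(36*(8 + 36) - 46119) = sqrt(36*44 - 46119) = sqrt(1584 - 46119) = sqrt(-44535) = I*sqrt(44535)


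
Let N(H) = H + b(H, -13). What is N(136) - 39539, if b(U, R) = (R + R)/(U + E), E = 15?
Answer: -5949879/151 ≈ -39403.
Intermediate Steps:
b(U, R) = 2*R/(15 + U) (b(U, R) = (R + R)/(U + 15) = (2*R)/(15 + U) = 2*R/(15 + U))
N(H) = H - 26/(15 + H) (N(H) = H + 2*(-13)/(15 + H) = H - 26/(15 + H))
N(136) - 39539 = (-26 + 136*(15 + 136))/(15 + 136) - 39539 = (-26 + 136*151)/151 - 39539 = (-26 + 20536)/151 - 39539 = (1/151)*20510 - 39539 = 20510/151 - 39539 = -5949879/151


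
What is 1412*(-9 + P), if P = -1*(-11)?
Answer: 2824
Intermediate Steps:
P = 11
1412*(-9 + P) = 1412*(-9 + 11) = 1412*2 = 2824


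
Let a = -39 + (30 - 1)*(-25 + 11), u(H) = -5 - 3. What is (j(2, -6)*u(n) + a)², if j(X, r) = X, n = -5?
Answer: 212521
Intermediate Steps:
u(H) = -8
a = -445 (a = -39 + 29*(-14) = -39 - 406 = -445)
(j(2, -6)*u(n) + a)² = (2*(-8) - 445)² = (-16 - 445)² = (-461)² = 212521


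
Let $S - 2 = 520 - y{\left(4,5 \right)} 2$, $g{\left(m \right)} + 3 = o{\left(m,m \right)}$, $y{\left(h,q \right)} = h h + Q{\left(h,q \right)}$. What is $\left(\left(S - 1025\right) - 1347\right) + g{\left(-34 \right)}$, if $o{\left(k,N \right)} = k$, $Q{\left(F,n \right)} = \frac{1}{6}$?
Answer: $- \frac{5758}{3} \approx -1919.3$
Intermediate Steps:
$Q{\left(F,n \right)} = \frac{1}{6}$
$y{\left(h,q \right)} = \frac{1}{6} + h^{2}$ ($y{\left(h,q \right)} = h h + \frac{1}{6} = h^{2} + \frac{1}{6} = \frac{1}{6} + h^{2}$)
$g{\left(m \right)} = -3 + m$
$S = \frac{1469}{3}$ ($S = 2 + \left(520 - \left(\frac{1}{6} + 4^{2}\right) 2\right) = 2 + \left(520 - \left(\frac{1}{6} + 16\right) 2\right) = 2 + \left(520 - \frac{97}{6} \cdot 2\right) = 2 + \left(520 - \frac{97}{3}\right) = 2 + \frac{1463}{3} = \frac{1469}{3} \approx 489.67$)
$\left(\left(S - 1025\right) - 1347\right) + g{\left(-34 \right)} = \left(\left(\frac{1469}{3} - 1025\right) - 1347\right) - 37 = \left(- \frac{1606}{3} - 1347\right) - 37 = - \frac{5647}{3} - 37 = - \frac{5758}{3}$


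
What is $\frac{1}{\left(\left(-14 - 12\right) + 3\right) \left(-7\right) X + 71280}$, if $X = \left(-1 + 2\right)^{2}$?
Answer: $\frac{1}{71441} \approx 1.3998 \cdot 10^{-5}$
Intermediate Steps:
$X = 1$ ($X = 1^{2} = 1$)
$\frac{1}{\left(\left(-14 - 12\right) + 3\right) \left(-7\right) X + 71280} = \frac{1}{\left(\left(-14 - 12\right) + 3\right) \left(-7\right) 1 + 71280} = \frac{1}{\left(-26 + 3\right) \left(-7\right) 1 + 71280} = \frac{1}{\left(-23\right) \left(-7\right) 1 + 71280} = \frac{1}{161 \cdot 1 + 71280} = \frac{1}{161 + 71280} = \frac{1}{71441}$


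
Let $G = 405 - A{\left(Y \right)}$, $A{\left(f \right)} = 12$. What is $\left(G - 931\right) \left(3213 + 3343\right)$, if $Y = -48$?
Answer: $-3527128$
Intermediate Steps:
$G = 393$ ($G = 405 - 12 = 393$)
$\left(G - 931\right) \left(3213 + 3343\right) = \left(393 - 931\right) \left(3213 + 3343\right) = \left(-538\right) 6556 = -3527128$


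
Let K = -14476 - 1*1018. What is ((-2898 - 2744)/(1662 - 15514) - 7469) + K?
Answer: -159038917/6926 ≈ -22963.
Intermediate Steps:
K = -15494 (K = -14476 - 1018 = -15494)
((-2898 - 2744)/(1662 - 15514) - 7469) + K = ((-2898 - 2744)/(1662 - 15514) - 7469) - 15494 = (-5642/(-13852) - 7469) - 15494 = (-5642*(-1/13852) - 7469) - 15494 = (2821/6926 - 7469) - 15494 = -51727473/6926 - 15494 = -159038917/6926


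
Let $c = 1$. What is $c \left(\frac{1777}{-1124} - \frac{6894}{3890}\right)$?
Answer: $- \frac{7330693}{2186180} \approx -3.3532$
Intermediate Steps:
$c \left(\frac{1777}{-1124} - \frac{6894}{3890}\right) = 1 \left(\frac{1777}{-1124} - \frac{6894}{3890}\right) = 1 \left(1777 \left(- \frac{1}{1124}\right) - \frac{3447}{1945}\right) = 1 \left(- \frac{1777}{1124} - \frac{3447}{1945}\right) = 1 \left(- \frac{7330693}{2186180}\right) = - \frac{7330693}{2186180}$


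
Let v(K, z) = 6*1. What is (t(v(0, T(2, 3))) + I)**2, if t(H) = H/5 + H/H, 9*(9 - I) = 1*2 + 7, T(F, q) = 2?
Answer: 2601/25 ≈ 104.04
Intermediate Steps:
v(K, z) = 6
I = 8 (I = 9 - (1*2 + 7)/9 = 9 - (2 + 7)/9 = 9 - 1/9*9 = 9 - 1 = 8)
t(H) = 1 + H/5 (t(H) = H*(1/5) + 1 = H/5 + 1 = 1 + H/5)
(t(v(0, T(2, 3))) + I)**2 = ((1 + (1/5)*6) + 8)**2 = ((1 + 6/5) + 8)**2 = (11/5 + 8)**2 = (51/5)**2 = 2601/25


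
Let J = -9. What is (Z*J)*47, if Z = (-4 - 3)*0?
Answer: 0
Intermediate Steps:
Z = 0 (Z = -7*0 = 0)
(Z*J)*47 = (0*(-9))*47 = 0*47 = 0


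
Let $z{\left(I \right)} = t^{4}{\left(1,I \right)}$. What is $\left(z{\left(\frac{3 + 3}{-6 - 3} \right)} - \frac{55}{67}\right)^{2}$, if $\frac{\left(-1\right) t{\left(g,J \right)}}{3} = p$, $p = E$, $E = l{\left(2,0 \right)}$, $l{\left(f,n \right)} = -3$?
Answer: $\frac{193188379024}{4489} \approx 4.3036 \cdot 10^{7}$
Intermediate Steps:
$E = -3$
$p = -3$
$t{\left(g,J \right)} = 9$ ($t{\left(g,J \right)} = \left(-3\right) \left(-3\right) = 9$)
$z{\left(I \right)} = 6561$ ($z{\left(I \right)} = 9^{4} = 6561$)
$\left(z{\left(\frac{3 + 3}{-6 - 3} \right)} - \frac{55}{67}\right)^{2} = \left(6561 - \frac{55}{67}\right)^{2} = \left(\frac{439532}{67}\right)^{2} = \frac{193188379024}{4489}$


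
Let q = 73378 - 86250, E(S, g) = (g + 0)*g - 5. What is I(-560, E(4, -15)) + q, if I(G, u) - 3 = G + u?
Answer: -13209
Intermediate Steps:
E(S, g) = -5 + g² (E(S, g) = g*g - 5 = g² - 5 = -5 + g²)
I(G, u) = 3 + G + u (I(G, u) = 3 + (G + u) = 3 + G + u)
q = -12872
I(-560, E(4, -15)) + q = (3 - 560 + (-5 + (-15)²)) - 12872 = (3 - 560 + (-5 + 225)) - 12872 = (3 - 560 + 220) - 12872 = -337 - 12872 = -13209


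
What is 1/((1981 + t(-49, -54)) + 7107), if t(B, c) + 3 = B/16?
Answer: 16/145311 ≈ 0.00011011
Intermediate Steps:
t(B, c) = -3 + B/16
1/((1981 + t(-49, -54)) + 7107) = 1/((1981 + (-3 + (1/16)*(-49))) + 7107) = 1/((1981 + (-3 - 49/16)) + 7107) = 1/((1981 - 97/16) + 7107) = 1/(31599/16 + 7107) = 1/(145311/16) = 16/145311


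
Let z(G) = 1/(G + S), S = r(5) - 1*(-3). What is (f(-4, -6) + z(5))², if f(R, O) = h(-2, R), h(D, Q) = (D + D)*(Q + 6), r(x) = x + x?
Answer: 20449/324 ≈ 63.114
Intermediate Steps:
r(x) = 2*x
S = 13 (S = 2*5 - 1*(-3) = 10 + 3 = 13)
h(D, Q) = 2*D*(6 + Q) (h(D, Q) = (2*D)*(6 + Q) = 2*D*(6 + Q))
z(G) = 1/(13 + G) (z(G) = 1/(G + 13) = 1/(13 + G))
f(R, O) = -24 - 4*R (f(R, O) = 2*(-2)*(6 + R) = -24 - 4*R)
(f(-4, -6) + z(5))² = ((-24 - 4*(-4)) + 1/(13 + 5))² = ((-24 + 16) + 1/18)² = (-8 + 1/18)² = (-143/18)² = 20449/324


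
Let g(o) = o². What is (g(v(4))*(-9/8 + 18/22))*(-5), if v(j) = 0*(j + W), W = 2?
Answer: 0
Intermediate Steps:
v(j) = 0 (v(j) = 0*(j + 2) = 0*(2 + j) = 0)
(g(v(4))*(-9/8 + 18/22))*(-5) = (0²*(-9/8 + 18/22))*(-5) = (0*(-9*⅛ + 18*(1/22)))*(-5) = (0*(-9/8 + 9/11))*(-5) = (0*(-27/88))*(-5) = 0*(-5) = 0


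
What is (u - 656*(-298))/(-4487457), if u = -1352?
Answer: -64712/1495819 ≈ -0.043262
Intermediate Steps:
(u - 656*(-298))/(-4487457) = (-1352 - 656*(-298))/(-4487457) = (-1352 + 195488)*(-1/4487457) = 194136*(-1/4487457) = -64712/1495819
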